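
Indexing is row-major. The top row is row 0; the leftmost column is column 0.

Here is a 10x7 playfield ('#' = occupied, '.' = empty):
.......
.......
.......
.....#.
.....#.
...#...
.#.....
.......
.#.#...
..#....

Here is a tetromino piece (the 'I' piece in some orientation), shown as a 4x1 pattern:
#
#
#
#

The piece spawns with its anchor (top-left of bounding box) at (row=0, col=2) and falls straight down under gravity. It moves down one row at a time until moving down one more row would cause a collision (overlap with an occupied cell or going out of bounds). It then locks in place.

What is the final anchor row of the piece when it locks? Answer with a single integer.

Spawn at (row=0, col=2). Try each row:
  row 0: fits
  row 1: fits
  row 2: fits
  row 3: fits
  row 4: fits
  row 5: fits
  row 6: blocked -> lock at row 5

Answer: 5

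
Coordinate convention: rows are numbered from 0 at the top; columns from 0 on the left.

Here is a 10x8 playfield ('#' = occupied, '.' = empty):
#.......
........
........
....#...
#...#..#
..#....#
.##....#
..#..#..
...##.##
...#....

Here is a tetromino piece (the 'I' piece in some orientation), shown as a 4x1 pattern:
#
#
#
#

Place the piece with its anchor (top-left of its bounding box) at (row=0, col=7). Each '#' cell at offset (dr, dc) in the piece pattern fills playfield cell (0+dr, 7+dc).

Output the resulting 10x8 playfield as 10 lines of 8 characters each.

Answer: #......#
.......#
.......#
....#..#
#...#..#
..#....#
.##....#
..#..#..
...##.##
...#....

Derivation:
Fill (0+0,7+0) = (0,7)
Fill (0+1,7+0) = (1,7)
Fill (0+2,7+0) = (2,7)
Fill (0+3,7+0) = (3,7)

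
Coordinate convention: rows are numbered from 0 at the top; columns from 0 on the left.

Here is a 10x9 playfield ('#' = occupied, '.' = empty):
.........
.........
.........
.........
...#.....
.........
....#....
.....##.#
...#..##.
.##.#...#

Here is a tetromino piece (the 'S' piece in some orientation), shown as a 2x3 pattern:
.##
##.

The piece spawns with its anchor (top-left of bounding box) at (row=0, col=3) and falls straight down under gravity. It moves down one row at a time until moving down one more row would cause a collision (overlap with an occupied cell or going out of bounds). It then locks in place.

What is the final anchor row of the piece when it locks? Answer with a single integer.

Spawn at (row=0, col=3). Try each row:
  row 0: fits
  row 1: fits
  row 2: fits
  row 3: blocked -> lock at row 2

Answer: 2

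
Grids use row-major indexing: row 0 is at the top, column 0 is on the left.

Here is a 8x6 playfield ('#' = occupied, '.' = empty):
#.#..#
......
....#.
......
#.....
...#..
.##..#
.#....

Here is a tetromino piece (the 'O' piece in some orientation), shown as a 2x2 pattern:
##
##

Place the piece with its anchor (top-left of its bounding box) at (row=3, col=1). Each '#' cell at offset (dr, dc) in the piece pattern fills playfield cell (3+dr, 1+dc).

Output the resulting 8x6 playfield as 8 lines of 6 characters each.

Answer: #.#..#
......
....#.
.##...
###...
...#..
.##..#
.#....

Derivation:
Fill (3+0,1+0) = (3,1)
Fill (3+0,1+1) = (3,2)
Fill (3+1,1+0) = (4,1)
Fill (3+1,1+1) = (4,2)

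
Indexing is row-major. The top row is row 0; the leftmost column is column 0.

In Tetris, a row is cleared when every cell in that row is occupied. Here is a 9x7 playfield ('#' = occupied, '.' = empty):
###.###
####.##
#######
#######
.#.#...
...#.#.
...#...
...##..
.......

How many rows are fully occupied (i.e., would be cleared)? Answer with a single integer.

Check each row:
  row 0: 1 empty cell -> not full
  row 1: 1 empty cell -> not full
  row 2: 0 empty cells -> FULL (clear)
  row 3: 0 empty cells -> FULL (clear)
  row 4: 5 empty cells -> not full
  row 5: 5 empty cells -> not full
  row 6: 6 empty cells -> not full
  row 7: 5 empty cells -> not full
  row 8: 7 empty cells -> not full
Total rows cleared: 2

Answer: 2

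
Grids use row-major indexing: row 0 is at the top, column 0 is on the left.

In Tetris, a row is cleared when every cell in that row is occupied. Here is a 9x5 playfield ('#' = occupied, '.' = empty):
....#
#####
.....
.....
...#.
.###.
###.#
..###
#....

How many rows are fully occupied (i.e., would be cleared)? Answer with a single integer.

Check each row:
  row 0: 4 empty cells -> not full
  row 1: 0 empty cells -> FULL (clear)
  row 2: 5 empty cells -> not full
  row 3: 5 empty cells -> not full
  row 4: 4 empty cells -> not full
  row 5: 2 empty cells -> not full
  row 6: 1 empty cell -> not full
  row 7: 2 empty cells -> not full
  row 8: 4 empty cells -> not full
Total rows cleared: 1

Answer: 1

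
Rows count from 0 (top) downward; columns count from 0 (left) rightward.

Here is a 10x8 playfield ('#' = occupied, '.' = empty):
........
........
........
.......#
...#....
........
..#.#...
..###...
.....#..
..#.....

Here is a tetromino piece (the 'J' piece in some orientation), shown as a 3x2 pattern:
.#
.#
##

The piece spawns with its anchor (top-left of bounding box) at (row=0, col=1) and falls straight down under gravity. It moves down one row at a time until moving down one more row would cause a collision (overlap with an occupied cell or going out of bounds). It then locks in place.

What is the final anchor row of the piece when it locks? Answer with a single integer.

Spawn at (row=0, col=1). Try each row:
  row 0: fits
  row 1: fits
  row 2: fits
  row 3: fits
  row 4: blocked -> lock at row 3

Answer: 3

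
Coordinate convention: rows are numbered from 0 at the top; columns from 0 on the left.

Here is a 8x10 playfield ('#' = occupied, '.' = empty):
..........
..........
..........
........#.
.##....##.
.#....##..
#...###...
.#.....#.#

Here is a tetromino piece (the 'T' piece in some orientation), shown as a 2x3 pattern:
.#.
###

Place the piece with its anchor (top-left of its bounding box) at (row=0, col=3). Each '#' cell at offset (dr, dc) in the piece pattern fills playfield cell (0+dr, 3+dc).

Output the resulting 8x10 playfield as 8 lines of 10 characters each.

Fill (0+0,3+1) = (0,4)
Fill (0+1,3+0) = (1,3)
Fill (0+1,3+1) = (1,4)
Fill (0+1,3+2) = (1,5)

Answer: ....#.....
...###....
..........
........#.
.##....##.
.#....##..
#...###...
.#.....#.#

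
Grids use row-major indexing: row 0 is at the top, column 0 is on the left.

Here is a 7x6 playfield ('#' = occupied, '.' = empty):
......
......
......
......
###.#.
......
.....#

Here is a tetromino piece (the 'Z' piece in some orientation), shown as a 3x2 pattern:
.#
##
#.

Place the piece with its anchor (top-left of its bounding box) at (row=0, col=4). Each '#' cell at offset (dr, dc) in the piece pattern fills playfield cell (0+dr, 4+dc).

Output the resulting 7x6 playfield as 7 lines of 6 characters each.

Answer: .....#
....##
....#.
......
###.#.
......
.....#

Derivation:
Fill (0+0,4+1) = (0,5)
Fill (0+1,4+0) = (1,4)
Fill (0+1,4+1) = (1,5)
Fill (0+2,4+0) = (2,4)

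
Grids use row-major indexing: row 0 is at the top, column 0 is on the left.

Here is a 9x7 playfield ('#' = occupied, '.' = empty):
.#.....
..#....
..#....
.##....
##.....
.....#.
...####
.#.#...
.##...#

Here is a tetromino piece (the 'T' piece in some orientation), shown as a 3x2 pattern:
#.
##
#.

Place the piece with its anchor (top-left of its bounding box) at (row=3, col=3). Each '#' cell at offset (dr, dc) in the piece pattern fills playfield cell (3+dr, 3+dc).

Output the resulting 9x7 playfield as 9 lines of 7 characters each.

Fill (3+0,3+0) = (3,3)
Fill (3+1,3+0) = (4,3)
Fill (3+1,3+1) = (4,4)
Fill (3+2,3+0) = (5,3)

Answer: .#.....
..#....
..#....
.###...
##.##..
...#.#.
...####
.#.#...
.##...#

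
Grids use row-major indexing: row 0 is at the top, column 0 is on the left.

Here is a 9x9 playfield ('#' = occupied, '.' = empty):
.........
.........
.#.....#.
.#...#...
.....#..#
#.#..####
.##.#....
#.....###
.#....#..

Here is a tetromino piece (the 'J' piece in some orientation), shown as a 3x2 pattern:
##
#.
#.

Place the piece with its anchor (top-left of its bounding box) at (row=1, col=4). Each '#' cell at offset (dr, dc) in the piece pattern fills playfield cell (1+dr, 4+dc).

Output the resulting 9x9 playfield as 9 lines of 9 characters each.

Answer: .........
....##...
.#..#..#.
.#..##...
.....#..#
#.#..####
.##.#....
#.....###
.#....#..

Derivation:
Fill (1+0,4+0) = (1,4)
Fill (1+0,4+1) = (1,5)
Fill (1+1,4+0) = (2,4)
Fill (1+2,4+0) = (3,4)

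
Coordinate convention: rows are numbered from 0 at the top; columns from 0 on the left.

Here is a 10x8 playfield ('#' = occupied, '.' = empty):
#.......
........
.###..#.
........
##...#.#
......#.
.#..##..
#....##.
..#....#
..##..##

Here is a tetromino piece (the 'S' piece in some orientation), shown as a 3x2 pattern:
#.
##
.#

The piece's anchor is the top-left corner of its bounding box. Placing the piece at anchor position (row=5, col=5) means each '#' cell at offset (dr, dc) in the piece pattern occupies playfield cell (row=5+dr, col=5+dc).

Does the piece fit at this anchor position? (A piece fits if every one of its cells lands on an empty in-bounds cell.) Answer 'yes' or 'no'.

Check each piece cell at anchor (5, 5):
  offset (0,0) -> (5,5): empty -> OK
  offset (1,0) -> (6,5): occupied ('#') -> FAIL
  offset (1,1) -> (6,6): empty -> OK
  offset (2,1) -> (7,6): occupied ('#') -> FAIL
All cells valid: no

Answer: no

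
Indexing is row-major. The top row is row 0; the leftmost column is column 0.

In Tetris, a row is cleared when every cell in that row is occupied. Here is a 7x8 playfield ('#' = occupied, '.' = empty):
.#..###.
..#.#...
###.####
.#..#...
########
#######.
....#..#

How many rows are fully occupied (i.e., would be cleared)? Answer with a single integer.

Answer: 1

Derivation:
Check each row:
  row 0: 4 empty cells -> not full
  row 1: 6 empty cells -> not full
  row 2: 1 empty cell -> not full
  row 3: 6 empty cells -> not full
  row 4: 0 empty cells -> FULL (clear)
  row 5: 1 empty cell -> not full
  row 6: 6 empty cells -> not full
Total rows cleared: 1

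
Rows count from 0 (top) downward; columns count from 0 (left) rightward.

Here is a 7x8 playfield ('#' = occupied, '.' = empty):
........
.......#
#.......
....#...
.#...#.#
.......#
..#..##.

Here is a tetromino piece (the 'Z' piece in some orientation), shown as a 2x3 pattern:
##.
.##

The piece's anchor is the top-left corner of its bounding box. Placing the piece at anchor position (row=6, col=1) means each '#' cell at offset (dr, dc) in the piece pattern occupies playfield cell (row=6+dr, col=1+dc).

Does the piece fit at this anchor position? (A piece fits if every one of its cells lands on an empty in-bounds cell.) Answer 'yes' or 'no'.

Check each piece cell at anchor (6, 1):
  offset (0,0) -> (6,1): empty -> OK
  offset (0,1) -> (6,2): occupied ('#') -> FAIL
  offset (1,1) -> (7,2): out of bounds -> FAIL
  offset (1,2) -> (7,3): out of bounds -> FAIL
All cells valid: no

Answer: no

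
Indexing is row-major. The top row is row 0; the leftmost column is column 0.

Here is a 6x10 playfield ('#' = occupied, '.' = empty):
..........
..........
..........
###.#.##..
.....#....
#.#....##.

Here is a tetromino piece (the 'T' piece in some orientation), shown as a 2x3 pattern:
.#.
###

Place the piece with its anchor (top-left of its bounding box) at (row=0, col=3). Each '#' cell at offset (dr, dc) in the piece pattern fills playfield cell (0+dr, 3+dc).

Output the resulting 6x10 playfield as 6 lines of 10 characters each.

Answer: ....#.....
...###....
..........
###.#.##..
.....#....
#.#....##.

Derivation:
Fill (0+0,3+1) = (0,4)
Fill (0+1,3+0) = (1,3)
Fill (0+1,3+1) = (1,4)
Fill (0+1,3+2) = (1,5)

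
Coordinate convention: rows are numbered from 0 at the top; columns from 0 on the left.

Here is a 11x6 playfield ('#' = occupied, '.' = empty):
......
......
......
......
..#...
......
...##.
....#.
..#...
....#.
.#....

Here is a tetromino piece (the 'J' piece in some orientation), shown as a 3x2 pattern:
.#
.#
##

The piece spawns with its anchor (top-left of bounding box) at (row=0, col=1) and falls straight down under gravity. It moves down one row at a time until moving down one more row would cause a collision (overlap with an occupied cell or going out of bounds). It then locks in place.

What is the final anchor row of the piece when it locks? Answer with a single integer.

Spawn at (row=0, col=1). Try each row:
  row 0: fits
  row 1: fits
  row 2: blocked -> lock at row 1

Answer: 1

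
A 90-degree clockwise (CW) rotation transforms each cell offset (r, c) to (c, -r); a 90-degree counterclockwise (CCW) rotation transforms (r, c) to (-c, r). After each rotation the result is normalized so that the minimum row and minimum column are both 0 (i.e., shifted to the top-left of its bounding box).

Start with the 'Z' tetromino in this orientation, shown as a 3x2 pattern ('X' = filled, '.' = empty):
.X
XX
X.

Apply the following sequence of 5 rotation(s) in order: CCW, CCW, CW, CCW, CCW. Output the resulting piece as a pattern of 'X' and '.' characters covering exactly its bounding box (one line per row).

Answer: XX.
.XX

Derivation:
Start:
.X
XX
X.
After rotation 1 (CCW):
XX.
.XX
After rotation 2 (CCW):
.X
XX
X.
After rotation 3 (CW):
XX.
.XX
After rotation 4 (CCW):
.X
XX
X.
After rotation 5 (CCW):
XX.
.XX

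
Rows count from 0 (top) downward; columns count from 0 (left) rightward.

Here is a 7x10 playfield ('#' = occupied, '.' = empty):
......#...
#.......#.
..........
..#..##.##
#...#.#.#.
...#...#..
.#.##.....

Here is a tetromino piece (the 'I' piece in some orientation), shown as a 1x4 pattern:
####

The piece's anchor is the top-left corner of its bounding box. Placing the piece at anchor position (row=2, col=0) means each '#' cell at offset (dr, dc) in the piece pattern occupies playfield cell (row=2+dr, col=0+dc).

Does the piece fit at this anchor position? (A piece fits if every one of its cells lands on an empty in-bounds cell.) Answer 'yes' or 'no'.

Check each piece cell at anchor (2, 0):
  offset (0,0) -> (2,0): empty -> OK
  offset (0,1) -> (2,1): empty -> OK
  offset (0,2) -> (2,2): empty -> OK
  offset (0,3) -> (2,3): empty -> OK
All cells valid: yes

Answer: yes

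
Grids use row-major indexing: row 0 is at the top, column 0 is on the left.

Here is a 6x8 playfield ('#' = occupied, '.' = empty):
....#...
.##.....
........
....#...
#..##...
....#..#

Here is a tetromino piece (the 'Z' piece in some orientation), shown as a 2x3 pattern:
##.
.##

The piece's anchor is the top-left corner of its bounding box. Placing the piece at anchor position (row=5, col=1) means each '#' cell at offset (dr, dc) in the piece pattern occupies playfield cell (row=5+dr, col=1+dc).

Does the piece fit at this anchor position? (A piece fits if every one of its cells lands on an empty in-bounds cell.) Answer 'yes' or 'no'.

Check each piece cell at anchor (5, 1):
  offset (0,0) -> (5,1): empty -> OK
  offset (0,1) -> (5,2): empty -> OK
  offset (1,1) -> (6,2): out of bounds -> FAIL
  offset (1,2) -> (6,3): out of bounds -> FAIL
All cells valid: no

Answer: no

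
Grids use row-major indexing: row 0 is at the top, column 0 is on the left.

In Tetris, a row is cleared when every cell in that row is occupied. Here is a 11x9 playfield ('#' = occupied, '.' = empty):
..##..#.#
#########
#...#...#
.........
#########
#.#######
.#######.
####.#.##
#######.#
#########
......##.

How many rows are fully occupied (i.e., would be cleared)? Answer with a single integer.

Answer: 3

Derivation:
Check each row:
  row 0: 5 empty cells -> not full
  row 1: 0 empty cells -> FULL (clear)
  row 2: 6 empty cells -> not full
  row 3: 9 empty cells -> not full
  row 4: 0 empty cells -> FULL (clear)
  row 5: 1 empty cell -> not full
  row 6: 2 empty cells -> not full
  row 7: 2 empty cells -> not full
  row 8: 1 empty cell -> not full
  row 9: 0 empty cells -> FULL (clear)
  row 10: 7 empty cells -> not full
Total rows cleared: 3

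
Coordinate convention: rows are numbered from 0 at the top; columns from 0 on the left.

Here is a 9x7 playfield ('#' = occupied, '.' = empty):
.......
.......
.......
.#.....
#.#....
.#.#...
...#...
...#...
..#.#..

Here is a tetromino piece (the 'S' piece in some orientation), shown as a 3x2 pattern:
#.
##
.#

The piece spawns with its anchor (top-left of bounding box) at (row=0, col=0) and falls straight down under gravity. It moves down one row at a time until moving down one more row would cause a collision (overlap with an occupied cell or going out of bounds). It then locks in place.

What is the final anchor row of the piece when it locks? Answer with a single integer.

Answer: 0

Derivation:
Spawn at (row=0, col=0). Try each row:
  row 0: fits
  row 1: blocked -> lock at row 0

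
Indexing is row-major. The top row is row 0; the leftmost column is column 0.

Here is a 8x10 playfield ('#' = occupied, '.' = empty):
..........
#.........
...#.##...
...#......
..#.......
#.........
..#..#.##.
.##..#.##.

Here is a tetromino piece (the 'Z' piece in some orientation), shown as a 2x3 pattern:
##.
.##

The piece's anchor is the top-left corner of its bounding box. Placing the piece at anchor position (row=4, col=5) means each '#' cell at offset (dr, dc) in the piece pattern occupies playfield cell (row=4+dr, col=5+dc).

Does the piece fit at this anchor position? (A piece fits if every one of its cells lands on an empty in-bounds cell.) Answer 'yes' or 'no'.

Check each piece cell at anchor (4, 5):
  offset (0,0) -> (4,5): empty -> OK
  offset (0,1) -> (4,6): empty -> OK
  offset (1,1) -> (5,6): empty -> OK
  offset (1,2) -> (5,7): empty -> OK
All cells valid: yes

Answer: yes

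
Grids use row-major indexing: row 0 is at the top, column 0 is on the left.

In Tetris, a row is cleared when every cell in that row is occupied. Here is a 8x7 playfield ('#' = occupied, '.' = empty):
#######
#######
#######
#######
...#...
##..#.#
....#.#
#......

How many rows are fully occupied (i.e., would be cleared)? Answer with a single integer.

Check each row:
  row 0: 0 empty cells -> FULL (clear)
  row 1: 0 empty cells -> FULL (clear)
  row 2: 0 empty cells -> FULL (clear)
  row 3: 0 empty cells -> FULL (clear)
  row 4: 6 empty cells -> not full
  row 5: 3 empty cells -> not full
  row 6: 5 empty cells -> not full
  row 7: 6 empty cells -> not full
Total rows cleared: 4

Answer: 4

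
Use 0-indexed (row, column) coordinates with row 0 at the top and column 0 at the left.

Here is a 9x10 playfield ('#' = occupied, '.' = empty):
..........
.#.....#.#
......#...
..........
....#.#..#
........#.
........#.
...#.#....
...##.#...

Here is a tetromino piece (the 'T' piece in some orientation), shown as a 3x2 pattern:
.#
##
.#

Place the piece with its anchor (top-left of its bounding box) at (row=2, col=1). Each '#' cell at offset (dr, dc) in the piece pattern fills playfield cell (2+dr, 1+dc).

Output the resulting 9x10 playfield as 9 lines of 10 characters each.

Fill (2+0,1+1) = (2,2)
Fill (2+1,1+0) = (3,1)
Fill (2+1,1+1) = (3,2)
Fill (2+2,1+1) = (4,2)

Answer: ..........
.#.....#.#
..#...#...
.##.......
..#.#.#..#
........#.
........#.
...#.#....
...##.#...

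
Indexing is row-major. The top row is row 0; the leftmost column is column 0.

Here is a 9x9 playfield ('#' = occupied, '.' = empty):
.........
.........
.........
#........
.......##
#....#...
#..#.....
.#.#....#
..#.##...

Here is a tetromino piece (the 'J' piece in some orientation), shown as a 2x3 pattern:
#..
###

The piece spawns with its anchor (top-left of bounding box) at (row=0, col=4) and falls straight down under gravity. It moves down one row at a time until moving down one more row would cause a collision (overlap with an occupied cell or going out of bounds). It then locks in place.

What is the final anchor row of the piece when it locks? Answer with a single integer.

Spawn at (row=0, col=4). Try each row:
  row 0: fits
  row 1: fits
  row 2: fits
  row 3: fits
  row 4: blocked -> lock at row 3

Answer: 3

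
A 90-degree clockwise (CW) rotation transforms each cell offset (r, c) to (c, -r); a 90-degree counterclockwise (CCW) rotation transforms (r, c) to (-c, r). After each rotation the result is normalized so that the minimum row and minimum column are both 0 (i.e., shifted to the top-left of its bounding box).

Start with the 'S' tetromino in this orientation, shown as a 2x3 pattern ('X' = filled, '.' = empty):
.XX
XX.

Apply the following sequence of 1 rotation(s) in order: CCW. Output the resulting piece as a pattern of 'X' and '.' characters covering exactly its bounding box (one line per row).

Start:
.XX
XX.
After rotation 1 (CCW):
X.
XX
.X

Answer: X.
XX
.X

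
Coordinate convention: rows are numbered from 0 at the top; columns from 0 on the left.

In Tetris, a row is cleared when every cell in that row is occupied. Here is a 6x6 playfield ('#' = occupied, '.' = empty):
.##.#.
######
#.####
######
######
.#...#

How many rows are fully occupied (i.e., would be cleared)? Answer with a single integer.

Answer: 3

Derivation:
Check each row:
  row 0: 3 empty cells -> not full
  row 1: 0 empty cells -> FULL (clear)
  row 2: 1 empty cell -> not full
  row 3: 0 empty cells -> FULL (clear)
  row 4: 0 empty cells -> FULL (clear)
  row 5: 4 empty cells -> not full
Total rows cleared: 3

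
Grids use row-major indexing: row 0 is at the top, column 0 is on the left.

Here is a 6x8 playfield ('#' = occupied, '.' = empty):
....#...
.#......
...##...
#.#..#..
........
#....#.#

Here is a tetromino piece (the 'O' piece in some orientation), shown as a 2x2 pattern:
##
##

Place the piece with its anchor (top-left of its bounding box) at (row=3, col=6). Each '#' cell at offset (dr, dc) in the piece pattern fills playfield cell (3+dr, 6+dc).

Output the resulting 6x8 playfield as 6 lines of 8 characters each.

Fill (3+0,6+0) = (3,6)
Fill (3+0,6+1) = (3,7)
Fill (3+1,6+0) = (4,6)
Fill (3+1,6+1) = (4,7)

Answer: ....#...
.#......
...##...
#.#..###
......##
#....#.#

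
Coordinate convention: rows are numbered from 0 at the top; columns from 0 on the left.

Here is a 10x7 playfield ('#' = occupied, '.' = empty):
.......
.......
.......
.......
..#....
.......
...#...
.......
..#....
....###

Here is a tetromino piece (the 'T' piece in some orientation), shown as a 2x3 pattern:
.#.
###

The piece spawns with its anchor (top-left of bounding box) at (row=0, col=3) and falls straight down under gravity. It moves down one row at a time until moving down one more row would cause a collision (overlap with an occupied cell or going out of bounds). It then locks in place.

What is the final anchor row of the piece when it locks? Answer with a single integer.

Spawn at (row=0, col=3). Try each row:
  row 0: fits
  row 1: fits
  row 2: fits
  row 3: fits
  row 4: fits
  row 5: blocked -> lock at row 4

Answer: 4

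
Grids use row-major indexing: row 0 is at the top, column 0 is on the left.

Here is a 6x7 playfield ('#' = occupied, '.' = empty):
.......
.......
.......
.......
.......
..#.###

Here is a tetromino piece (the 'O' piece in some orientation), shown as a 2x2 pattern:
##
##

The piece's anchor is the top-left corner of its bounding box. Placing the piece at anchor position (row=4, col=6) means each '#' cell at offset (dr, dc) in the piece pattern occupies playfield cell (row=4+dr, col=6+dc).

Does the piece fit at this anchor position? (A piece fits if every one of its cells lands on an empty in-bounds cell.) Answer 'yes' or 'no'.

Check each piece cell at anchor (4, 6):
  offset (0,0) -> (4,6): empty -> OK
  offset (0,1) -> (4,7): out of bounds -> FAIL
  offset (1,0) -> (5,6): occupied ('#') -> FAIL
  offset (1,1) -> (5,7): out of bounds -> FAIL
All cells valid: no

Answer: no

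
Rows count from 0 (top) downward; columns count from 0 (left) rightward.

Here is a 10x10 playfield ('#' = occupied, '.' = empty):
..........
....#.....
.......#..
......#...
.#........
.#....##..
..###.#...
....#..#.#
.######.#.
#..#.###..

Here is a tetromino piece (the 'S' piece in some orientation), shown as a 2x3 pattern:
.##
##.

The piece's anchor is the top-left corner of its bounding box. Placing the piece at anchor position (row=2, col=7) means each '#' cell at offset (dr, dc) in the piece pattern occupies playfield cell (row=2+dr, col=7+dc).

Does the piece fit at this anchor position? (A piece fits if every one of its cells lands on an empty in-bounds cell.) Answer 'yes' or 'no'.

Answer: yes

Derivation:
Check each piece cell at anchor (2, 7):
  offset (0,1) -> (2,8): empty -> OK
  offset (0,2) -> (2,9): empty -> OK
  offset (1,0) -> (3,7): empty -> OK
  offset (1,1) -> (3,8): empty -> OK
All cells valid: yes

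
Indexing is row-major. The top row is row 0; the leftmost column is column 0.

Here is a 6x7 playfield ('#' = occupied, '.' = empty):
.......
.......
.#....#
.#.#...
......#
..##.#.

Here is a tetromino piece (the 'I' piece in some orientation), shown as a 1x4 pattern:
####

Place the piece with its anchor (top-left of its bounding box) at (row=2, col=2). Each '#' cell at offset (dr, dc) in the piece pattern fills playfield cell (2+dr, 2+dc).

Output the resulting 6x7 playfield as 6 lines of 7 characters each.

Answer: .......
.......
.######
.#.#...
......#
..##.#.

Derivation:
Fill (2+0,2+0) = (2,2)
Fill (2+0,2+1) = (2,3)
Fill (2+0,2+2) = (2,4)
Fill (2+0,2+3) = (2,5)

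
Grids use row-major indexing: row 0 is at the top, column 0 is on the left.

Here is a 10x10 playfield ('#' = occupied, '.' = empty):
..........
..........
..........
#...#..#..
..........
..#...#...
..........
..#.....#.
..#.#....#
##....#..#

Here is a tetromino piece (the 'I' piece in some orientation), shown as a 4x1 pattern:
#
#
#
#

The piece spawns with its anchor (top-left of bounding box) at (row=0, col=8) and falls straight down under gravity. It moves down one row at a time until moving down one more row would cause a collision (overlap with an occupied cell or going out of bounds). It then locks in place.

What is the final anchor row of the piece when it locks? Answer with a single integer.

Spawn at (row=0, col=8). Try each row:
  row 0: fits
  row 1: fits
  row 2: fits
  row 3: fits
  row 4: blocked -> lock at row 3

Answer: 3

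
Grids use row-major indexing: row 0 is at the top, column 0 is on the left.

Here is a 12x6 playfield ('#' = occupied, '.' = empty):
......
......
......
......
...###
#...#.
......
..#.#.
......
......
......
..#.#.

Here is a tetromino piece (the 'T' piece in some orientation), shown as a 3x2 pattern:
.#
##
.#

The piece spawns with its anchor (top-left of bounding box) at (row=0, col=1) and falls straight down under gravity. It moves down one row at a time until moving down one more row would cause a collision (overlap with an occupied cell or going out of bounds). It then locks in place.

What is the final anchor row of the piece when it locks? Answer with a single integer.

Answer: 4

Derivation:
Spawn at (row=0, col=1). Try each row:
  row 0: fits
  row 1: fits
  row 2: fits
  row 3: fits
  row 4: fits
  row 5: blocked -> lock at row 4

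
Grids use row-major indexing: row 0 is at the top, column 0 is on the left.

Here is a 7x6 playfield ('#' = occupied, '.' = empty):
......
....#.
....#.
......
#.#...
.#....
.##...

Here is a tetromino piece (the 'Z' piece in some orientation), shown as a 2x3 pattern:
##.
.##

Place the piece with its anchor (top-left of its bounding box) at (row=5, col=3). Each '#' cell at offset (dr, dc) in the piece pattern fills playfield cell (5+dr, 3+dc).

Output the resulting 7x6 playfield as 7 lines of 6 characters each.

Fill (5+0,3+0) = (5,3)
Fill (5+0,3+1) = (5,4)
Fill (5+1,3+1) = (6,4)
Fill (5+1,3+2) = (6,5)

Answer: ......
....#.
....#.
......
#.#...
.#.##.
.##.##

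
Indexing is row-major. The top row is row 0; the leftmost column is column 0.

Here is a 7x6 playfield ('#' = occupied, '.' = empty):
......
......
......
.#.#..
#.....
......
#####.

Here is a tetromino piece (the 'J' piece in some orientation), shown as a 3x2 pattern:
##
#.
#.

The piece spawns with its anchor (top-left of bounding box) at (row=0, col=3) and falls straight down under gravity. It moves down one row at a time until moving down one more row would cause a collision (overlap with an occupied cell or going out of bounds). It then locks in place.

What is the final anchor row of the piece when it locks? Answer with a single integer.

Answer: 0

Derivation:
Spawn at (row=0, col=3). Try each row:
  row 0: fits
  row 1: blocked -> lock at row 0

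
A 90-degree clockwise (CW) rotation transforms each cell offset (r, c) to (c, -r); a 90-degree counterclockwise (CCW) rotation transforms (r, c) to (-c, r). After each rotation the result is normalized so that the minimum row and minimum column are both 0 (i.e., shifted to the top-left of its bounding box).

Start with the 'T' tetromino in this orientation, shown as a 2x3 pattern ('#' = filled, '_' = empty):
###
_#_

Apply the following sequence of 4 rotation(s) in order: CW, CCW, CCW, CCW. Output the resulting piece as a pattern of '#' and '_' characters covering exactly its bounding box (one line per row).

Answer: _#_
###

Derivation:
Start:
###
_#_
After rotation 1 (CW):
_#
##
_#
After rotation 2 (CCW):
###
_#_
After rotation 3 (CCW):
#_
##
#_
After rotation 4 (CCW):
_#_
###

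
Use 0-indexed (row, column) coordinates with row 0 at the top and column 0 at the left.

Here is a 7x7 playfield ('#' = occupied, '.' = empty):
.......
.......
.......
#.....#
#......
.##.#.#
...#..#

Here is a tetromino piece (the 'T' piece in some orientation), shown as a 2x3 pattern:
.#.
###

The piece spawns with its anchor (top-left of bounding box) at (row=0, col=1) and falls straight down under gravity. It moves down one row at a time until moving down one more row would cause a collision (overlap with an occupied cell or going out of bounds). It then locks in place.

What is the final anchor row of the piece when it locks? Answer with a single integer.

Answer: 3

Derivation:
Spawn at (row=0, col=1). Try each row:
  row 0: fits
  row 1: fits
  row 2: fits
  row 3: fits
  row 4: blocked -> lock at row 3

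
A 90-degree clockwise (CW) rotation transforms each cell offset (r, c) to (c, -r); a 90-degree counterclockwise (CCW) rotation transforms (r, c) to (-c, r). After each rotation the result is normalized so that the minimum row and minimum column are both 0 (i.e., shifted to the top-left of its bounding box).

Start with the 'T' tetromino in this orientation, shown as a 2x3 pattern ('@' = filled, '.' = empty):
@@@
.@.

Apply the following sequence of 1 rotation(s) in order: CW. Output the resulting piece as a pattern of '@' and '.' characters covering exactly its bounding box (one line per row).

Answer: .@
@@
.@

Derivation:
Start:
@@@
.@.
After rotation 1 (CW):
.@
@@
.@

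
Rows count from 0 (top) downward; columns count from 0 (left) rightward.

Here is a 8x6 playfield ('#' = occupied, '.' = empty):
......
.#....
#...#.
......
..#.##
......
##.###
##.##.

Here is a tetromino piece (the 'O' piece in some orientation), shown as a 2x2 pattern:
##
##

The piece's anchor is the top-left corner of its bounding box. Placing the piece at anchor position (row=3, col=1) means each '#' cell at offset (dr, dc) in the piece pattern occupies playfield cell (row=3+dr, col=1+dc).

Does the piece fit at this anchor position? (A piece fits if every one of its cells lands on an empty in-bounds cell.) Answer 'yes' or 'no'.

Answer: no

Derivation:
Check each piece cell at anchor (3, 1):
  offset (0,0) -> (3,1): empty -> OK
  offset (0,1) -> (3,2): empty -> OK
  offset (1,0) -> (4,1): empty -> OK
  offset (1,1) -> (4,2): occupied ('#') -> FAIL
All cells valid: no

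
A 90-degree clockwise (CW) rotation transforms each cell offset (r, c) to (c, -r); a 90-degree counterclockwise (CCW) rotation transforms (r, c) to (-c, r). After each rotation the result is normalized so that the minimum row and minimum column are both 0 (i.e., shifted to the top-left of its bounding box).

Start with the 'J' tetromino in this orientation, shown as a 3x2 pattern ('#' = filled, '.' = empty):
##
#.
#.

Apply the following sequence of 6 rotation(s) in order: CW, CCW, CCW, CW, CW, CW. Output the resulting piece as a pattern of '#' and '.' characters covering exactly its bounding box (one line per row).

Start:
##
#.
#.
After rotation 1 (CW):
###
..#
After rotation 2 (CCW):
##
#.
#.
After rotation 3 (CCW):
#..
###
After rotation 4 (CW):
##
#.
#.
After rotation 5 (CW):
###
..#
After rotation 6 (CW):
.#
.#
##

Answer: .#
.#
##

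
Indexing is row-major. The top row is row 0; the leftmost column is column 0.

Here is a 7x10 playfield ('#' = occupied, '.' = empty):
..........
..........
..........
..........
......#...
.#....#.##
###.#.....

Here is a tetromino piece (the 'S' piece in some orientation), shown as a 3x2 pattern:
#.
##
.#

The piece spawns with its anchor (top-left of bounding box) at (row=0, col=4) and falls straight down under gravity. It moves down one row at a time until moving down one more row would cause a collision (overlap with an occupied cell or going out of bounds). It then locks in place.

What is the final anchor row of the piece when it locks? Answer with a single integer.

Spawn at (row=0, col=4). Try each row:
  row 0: fits
  row 1: fits
  row 2: fits
  row 3: fits
  row 4: fits
  row 5: blocked -> lock at row 4

Answer: 4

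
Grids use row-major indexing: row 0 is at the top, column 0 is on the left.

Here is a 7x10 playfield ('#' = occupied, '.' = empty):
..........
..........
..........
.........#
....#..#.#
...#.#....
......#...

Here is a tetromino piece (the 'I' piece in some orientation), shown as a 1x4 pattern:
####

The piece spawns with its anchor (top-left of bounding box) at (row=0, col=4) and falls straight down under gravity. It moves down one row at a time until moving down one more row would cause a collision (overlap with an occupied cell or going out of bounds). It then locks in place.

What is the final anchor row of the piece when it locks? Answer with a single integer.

Spawn at (row=0, col=4). Try each row:
  row 0: fits
  row 1: fits
  row 2: fits
  row 3: fits
  row 4: blocked -> lock at row 3

Answer: 3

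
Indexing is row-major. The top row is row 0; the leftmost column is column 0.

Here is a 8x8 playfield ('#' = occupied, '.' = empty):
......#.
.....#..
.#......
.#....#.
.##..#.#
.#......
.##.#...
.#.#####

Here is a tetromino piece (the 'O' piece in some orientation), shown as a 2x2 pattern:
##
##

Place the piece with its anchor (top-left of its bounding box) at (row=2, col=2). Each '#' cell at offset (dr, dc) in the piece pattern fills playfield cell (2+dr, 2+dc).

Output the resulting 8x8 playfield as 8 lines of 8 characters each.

Fill (2+0,2+0) = (2,2)
Fill (2+0,2+1) = (2,3)
Fill (2+1,2+0) = (3,2)
Fill (2+1,2+1) = (3,3)

Answer: ......#.
.....#..
.###....
.###..#.
.##..#.#
.#......
.##.#...
.#.#####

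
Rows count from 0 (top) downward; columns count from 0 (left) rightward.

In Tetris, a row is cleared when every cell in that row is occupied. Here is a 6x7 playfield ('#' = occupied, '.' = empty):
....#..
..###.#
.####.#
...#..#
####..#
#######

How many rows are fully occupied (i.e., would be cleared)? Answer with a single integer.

Check each row:
  row 0: 6 empty cells -> not full
  row 1: 3 empty cells -> not full
  row 2: 2 empty cells -> not full
  row 3: 5 empty cells -> not full
  row 4: 2 empty cells -> not full
  row 5: 0 empty cells -> FULL (clear)
Total rows cleared: 1

Answer: 1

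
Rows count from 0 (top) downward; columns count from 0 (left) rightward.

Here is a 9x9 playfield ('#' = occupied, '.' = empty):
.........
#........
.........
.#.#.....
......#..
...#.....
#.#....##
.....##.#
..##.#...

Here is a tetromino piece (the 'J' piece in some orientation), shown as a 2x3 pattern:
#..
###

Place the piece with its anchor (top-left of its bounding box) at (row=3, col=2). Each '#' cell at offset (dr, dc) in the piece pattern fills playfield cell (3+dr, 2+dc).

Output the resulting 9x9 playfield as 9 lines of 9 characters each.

Fill (3+0,2+0) = (3,2)
Fill (3+1,2+0) = (4,2)
Fill (3+1,2+1) = (4,3)
Fill (3+1,2+2) = (4,4)

Answer: .........
#........
.........
.###.....
..###.#..
...#.....
#.#....##
.....##.#
..##.#...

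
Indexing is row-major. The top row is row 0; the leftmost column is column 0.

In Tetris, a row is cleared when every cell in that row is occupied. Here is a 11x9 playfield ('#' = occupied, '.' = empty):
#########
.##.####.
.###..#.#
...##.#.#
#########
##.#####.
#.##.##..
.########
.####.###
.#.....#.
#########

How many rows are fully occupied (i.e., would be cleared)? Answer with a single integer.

Check each row:
  row 0: 0 empty cells -> FULL (clear)
  row 1: 3 empty cells -> not full
  row 2: 4 empty cells -> not full
  row 3: 5 empty cells -> not full
  row 4: 0 empty cells -> FULL (clear)
  row 5: 2 empty cells -> not full
  row 6: 4 empty cells -> not full
  row 7: 1 empty cell -> not full
  row 8: 2 empty cells -> not full
  row 9: 7 empty cells -> not full
  row 10: 0 empty cells -> FULL (clear)
Total rows cleared: 3

Answer: 3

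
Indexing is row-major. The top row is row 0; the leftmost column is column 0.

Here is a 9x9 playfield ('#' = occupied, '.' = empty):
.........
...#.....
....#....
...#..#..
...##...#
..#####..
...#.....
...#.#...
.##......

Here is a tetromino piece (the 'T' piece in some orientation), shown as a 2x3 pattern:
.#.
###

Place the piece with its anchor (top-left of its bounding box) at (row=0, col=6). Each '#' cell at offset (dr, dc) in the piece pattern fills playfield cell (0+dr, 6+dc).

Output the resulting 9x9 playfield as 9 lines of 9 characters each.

Fill (0+0,6+1) = (0,7)
Fill (0+1,6+0) = (1,6)
Fill (0+1,6+1) = (1,7)
Fill (0+1,6+2) = (1,8)

Answer: .......#.
...#..###
....#....
...#..#..
...##...#
..#####..
...#.....
...#.#...
.##......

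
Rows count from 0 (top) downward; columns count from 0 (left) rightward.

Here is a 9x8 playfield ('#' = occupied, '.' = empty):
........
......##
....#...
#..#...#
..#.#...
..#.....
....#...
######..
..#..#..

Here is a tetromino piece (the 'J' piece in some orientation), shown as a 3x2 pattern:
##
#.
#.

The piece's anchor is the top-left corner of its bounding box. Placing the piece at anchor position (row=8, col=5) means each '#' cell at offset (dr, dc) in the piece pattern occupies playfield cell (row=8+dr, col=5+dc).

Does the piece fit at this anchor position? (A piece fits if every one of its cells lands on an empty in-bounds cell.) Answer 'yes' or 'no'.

Answer: no

Derivation:
Check each piece cell at anchor (8, 5):
  offset (0,0) -> (8,5): occupied ('#') -> FAIL
  offset (0,1) -> (8,6): empty -> OK
  offset (1,0) -> (9,5): out of bounds -> FAIL
  offset (2,0) -> (10,5): out of bounds -> FAIL
All cells valid: no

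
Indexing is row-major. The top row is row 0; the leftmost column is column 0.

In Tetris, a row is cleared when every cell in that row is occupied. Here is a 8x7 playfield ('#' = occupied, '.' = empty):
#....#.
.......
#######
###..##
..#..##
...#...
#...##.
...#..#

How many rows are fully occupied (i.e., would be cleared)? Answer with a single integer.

Answer: 1

Derivation:
Check each row:
  row 0: 5 empty cells -> not full
  row 1: 7 empty cells -> not full
  row 2: 0 empty cells -> FULL (clear)
  row 3: 2 empty cells -> not full
  row 4: 4 empty cells -> not full
  row 5: 6 empty cells -> not full
  row 6: 4 empty cells -> not full
  row 7: 5 empty cells -> not full
Total rows cleared: 1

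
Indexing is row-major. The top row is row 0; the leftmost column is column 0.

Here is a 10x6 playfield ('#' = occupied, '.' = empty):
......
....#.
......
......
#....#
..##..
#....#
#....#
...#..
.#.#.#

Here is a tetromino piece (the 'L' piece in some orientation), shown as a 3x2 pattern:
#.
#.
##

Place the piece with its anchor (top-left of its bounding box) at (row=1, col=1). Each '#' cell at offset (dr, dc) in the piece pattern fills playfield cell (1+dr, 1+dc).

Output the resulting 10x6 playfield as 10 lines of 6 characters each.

Answer: ......
.#..#.
.#....
.##...
#....#
..##..
#....#
#....#
...#..
.#.#.#

Derivation:
Fill (1+0,1+0) = (1,1)
Fill (1+1,1+0) = (2,1)
Fill (1+2,1+0) = (3,1)
Fill (1+2,1+1) = (3,2)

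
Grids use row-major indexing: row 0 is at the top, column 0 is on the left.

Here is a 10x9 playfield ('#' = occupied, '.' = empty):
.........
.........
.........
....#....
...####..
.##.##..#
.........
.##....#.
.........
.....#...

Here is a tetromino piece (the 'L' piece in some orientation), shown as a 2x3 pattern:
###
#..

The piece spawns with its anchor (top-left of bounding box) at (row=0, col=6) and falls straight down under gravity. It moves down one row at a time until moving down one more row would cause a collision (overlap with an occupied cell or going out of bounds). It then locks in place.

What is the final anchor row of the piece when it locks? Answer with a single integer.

Answer: 2

Derivation:
Spawn at (row=0, col=6). Try each row:
  row 0: fits
  row 1: fits
  row 2: fits
  row 3: blocked -> lock at row 2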